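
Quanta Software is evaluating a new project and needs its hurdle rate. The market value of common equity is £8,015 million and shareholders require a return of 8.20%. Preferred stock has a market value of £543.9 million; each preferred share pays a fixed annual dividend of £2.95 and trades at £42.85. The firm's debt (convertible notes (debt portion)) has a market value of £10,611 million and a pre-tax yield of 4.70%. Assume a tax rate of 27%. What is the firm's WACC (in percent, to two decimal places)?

5.52%

Cost of preferred: Rp = 2.95 / 42.85 = 6.8845%.
Total capital V = 8015 + 543.9 + 10611 = 19169.9.
Equity: weight = 8015/19169.9 = 0.4181; cost = 8.2%.
Preferred: weight = 543.9/19169.9 = 0.0284; cost = 6.8845%.
Convertible notes (debt portion): weight = 10611/19169.9 = 0.5535; after-tax cost = 4.7% × (1 − 27%) = 3.4310%.
WACC = 0.4181 × 8.2000% + 0.0284 × 6.8845% + 0.5535 × 3.4310% = 5.5229%.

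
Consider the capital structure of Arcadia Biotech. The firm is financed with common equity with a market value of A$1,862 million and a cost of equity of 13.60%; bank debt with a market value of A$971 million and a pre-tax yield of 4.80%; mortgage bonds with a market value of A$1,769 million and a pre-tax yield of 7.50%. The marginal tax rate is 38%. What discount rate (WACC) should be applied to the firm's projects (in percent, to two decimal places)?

7.92%

Total capital V = 1862 + 971 + 1769 = 4602.
Equity: weight = 1862/4602 = 0.4046; cost = 13.6%.
Bank debt: weight = 971/4602 = 0.2110; after-tax cost = 4.8% × (1 − 38%) = 2.9760%.
Mortgage bonds: weight = 1769/4602 = 0.3844; after-tax cost = 7.5% × (1 − 38%) = 4.6500%.
WACC = 0.4046 × 13.6000% + 0.2110 × 2.9760% + 0.3844 × 4.6500% = 7.9180%.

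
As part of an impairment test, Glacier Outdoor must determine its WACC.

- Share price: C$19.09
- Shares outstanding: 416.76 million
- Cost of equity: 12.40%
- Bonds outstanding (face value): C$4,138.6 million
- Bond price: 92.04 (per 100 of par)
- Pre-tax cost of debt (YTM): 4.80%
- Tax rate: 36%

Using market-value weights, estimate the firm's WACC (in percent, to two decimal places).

9.38%

Market value of equity E = 19.09 × 416.76m = 7955.9484m. Market value of debt D = 4138.6m × 92.04/100 = 3809.16744m.
Total capital V = 7955.9484 + 3809.16744 = 11765.11584.
Equity: weight = 7955.9484/11765.11584 = 0.6762; cost = 12.4%.
Bonds outstanding: weight = 3809.16744/11765.11584 = 0.3238; after-tax cost = 4.8% × (1 − 36%) = 3.0720%.
WACC = 0.6762 × 12.4000% + 0.3238 × 3.0720% = 9.3799%.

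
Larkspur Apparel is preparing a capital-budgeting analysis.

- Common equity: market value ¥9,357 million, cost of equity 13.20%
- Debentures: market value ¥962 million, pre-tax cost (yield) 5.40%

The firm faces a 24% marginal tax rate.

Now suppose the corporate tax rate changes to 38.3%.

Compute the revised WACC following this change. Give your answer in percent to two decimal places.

12.28%

After the change:
Total capital V = 9357 + 962 = 10319.
Equity: weight = 9357/10319 = 0.9068; cost = 13.2%.
Debentures: weight = 962/10319 = 0.0932; after-tax cost = 5.4% × (1 − 38.3%) = 3.3318%.
WACC = 0.9068 × 13.2000% + 0.0932 × 3.3318% = 12.2800%.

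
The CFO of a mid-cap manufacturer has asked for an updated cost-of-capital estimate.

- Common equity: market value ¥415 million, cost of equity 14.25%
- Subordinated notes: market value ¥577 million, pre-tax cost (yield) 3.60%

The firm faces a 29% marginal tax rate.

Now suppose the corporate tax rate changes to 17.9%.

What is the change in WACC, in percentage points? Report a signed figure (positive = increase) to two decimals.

+0.23 pp

Current WACC:
Total capital V = 415 + 577 = 992.
Equity: weight = 415/992 = 0.4183; cost = 14.25%.
Subordinated notes: weight = 577/992 = 0.5817; after-tax cost = 3.6% × (1 − 29%) = 2.5560%.
WACC = 0.4183 × 14.2500% + 0.5817 × 2.5560% = 7.4481%.
After the change:
Total capital V = 415 + 577 = 992.
Equity: weight = 415/992 = 0.4183; cost = 14.25%.
Subordinated notes: weight = 577/992 = 0.5817; after-tax cost = 3.6% × (1 − 17.9%) = 2.9556%.
WACC = 0.4183 × 14.2500% + 0.5817 × 2.9556% = 7.6806%.
Change in WACC = 7.6806% − 7.4481% = 0.2324 pp.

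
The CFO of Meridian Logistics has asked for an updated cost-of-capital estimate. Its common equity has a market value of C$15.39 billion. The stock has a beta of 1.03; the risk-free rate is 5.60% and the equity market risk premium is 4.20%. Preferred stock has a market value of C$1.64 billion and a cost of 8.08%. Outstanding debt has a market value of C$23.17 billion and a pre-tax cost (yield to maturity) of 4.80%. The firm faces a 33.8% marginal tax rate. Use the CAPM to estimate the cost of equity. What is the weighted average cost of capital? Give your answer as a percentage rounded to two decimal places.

Cost of equity via CAPM: Re = 5.6% + 1.03 × 4.2% = 9.9260%.
Total capital V = 15.39 + 1.64 + 23.17 = 40.2.
Equity: weight = 15.39/40.2 = 0.3828; cost = 9.926%.
Preferred: weight = 1.64/40.2 = 0.0408; cost = 8.08%.
Debt: weight = 23.17/40.2 = 0.5764; after-tax cost = 4.8% × (1 − 33.8%) = 3.1776%.
WACC = 0.3828 × 9.9260% + 0.0408 × 8.0800% + 0.5764 × 3.1776% = 5.9611%.

5.96%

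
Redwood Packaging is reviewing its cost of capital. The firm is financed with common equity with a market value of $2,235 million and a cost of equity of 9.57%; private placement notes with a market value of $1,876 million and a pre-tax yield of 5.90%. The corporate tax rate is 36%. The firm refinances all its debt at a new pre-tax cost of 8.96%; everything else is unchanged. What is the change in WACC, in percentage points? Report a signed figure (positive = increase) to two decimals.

Current WACC:
Total capital V = 2235 + 1876 = 4111.
Equity: weight = 2235/4111 = 0.5437; cost = 9.57%.
Private placement notes: weight = 1876/4111 = 0.4563; after-tax cost = 5.9% × (1 − 36%) = 3.7760%.
WACC = 0.5437 × 9.5700% + 0.4563 × 3.7760% = 6.9260%.
After the change:
Total capital V = 2235 + 1876 = 4111.
Equity: weight = 2235/4111 = 0.5437; cost = 9.57%.
Private placement notes: weight = 1876/4111 = 0.4563; after-tax cost = 8.96% × (1 − 36%) = 5.7344%.
WACC = 0.5437 × 9.5700% + 0.4563 × 5.7344% = 7.8197%.
Change in WACC = 7.8197% − 6.9260% = 0.8937 pp.

+0.89 pp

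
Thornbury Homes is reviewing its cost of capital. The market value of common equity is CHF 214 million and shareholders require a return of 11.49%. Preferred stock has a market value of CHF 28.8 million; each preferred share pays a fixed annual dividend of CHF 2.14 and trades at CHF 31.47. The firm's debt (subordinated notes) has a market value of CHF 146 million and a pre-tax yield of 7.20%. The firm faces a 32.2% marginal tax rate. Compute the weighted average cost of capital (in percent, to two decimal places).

8.66%

Cost of preferred: Rp = 2.14 / 31.47 = 6.8001%.
Total capital V = 214 + 28.8 + 146 = 388.8.
Equity: weight = 214/388.8 = 0.5504; cost = 11.49%.
Preferred: weight = 28.8/388.8 = 0.0741; cost = 6.8001%.
Subordinated notes: weight = 146/388.8 = 0.3755; after-tax cost = 7.2% × (1 − 32.2%) = 4.8816%.
WACC = 0.5504 × 11.4900% + 0.0741 × 6.8001% + 0.3755 × 4.8816% = 8.6611%.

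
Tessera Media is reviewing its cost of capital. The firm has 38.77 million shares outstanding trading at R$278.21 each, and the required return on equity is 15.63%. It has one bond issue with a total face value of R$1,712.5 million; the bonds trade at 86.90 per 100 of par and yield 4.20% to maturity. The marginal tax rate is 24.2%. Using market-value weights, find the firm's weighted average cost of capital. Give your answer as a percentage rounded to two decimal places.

14.12%

Market value of equity E = 278.21 × 38.77m = 10786.2017m. Market value of debt D = 1712.5m × 86.9/100 = 1488.1625m.
Total capital V = 10786.2017 + 1488.1625 = 12274.3642.
Equity: weight = 10786.2017/12274.3642 = 0.8788; cost = 15.63%.
Bonds outstanding: weight = 1488.1625/12274.3642 = 0.1212; after-tax cost = 4.2% × (1 − 24.2%) = 3.1836%.
WACC = 0.8788 × 15.6300% + 0.1212 × 3.1836% = 14.1210%.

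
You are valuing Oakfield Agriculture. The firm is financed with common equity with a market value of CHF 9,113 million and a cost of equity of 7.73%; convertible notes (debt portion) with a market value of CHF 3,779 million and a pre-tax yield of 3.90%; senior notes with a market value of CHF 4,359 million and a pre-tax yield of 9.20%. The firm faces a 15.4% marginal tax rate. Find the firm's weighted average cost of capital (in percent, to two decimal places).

Total capital V = 9113 + 3779 + 4359 = 17251.
Equity: weight = 9113/17251 = 0.5283; cost = 7.73%.
Convertible notes (debt portion): weight = 3779/17251 = 0.2191; after-tax cost = 3.9% × (1 − 15.4%) = 3.2994%.
Senior notes: weight = 4359/17251 = 0.2527; after-tax cost = 9.2% × (1 − 15.4%) = 7.7832%.
WACC = 0.5283 × 7.7300% + 0.2191 × 3.2994% + 0.2527 × 7.7832% = 6.7729%.

6.77%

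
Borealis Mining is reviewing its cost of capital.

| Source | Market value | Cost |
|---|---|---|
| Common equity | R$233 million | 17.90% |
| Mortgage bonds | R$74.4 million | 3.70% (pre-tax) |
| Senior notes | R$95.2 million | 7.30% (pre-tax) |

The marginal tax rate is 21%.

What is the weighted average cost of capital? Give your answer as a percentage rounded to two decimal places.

12.26%

Total capital V = 233 + 74.4 + 95.2 = 402.6.
Equity: weight = 233/402.6 = 0.5787; cost = 17.9%.
Mortgage bonds: weight = 74.4/402.6 = 0.1848; after-tax cost = 3.7% × (1 − 21%) = 2.9230%.
Senior notes: weight = 95.2/402.6 = 0.2365; after-tax cost = 7.3% × (1 − 21%) = 5.7670%.
WACC = 0.5787 × 17.9000% + 0.1848 × 2.9230% + 0.2365 × 5.7670% = 12.2633%.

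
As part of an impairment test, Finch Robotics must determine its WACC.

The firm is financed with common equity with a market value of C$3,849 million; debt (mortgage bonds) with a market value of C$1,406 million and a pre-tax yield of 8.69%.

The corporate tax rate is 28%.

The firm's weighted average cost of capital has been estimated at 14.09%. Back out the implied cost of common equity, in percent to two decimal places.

16.95%

Total capital V = 3849 + 1406 = 5255.
Equity weight = 3849/5255 = 0.7324.
Mortgage bonds weight = 1406/5255 = 0.2676.
Debt contribution = 0.2676 × 8.69% × (1 − 28%) = 1.6740%.
Required equity contribution = 14.09% − 1.6740% = 12.4160%.
Re = 12.4160% / 0.7324 = 16.9514%.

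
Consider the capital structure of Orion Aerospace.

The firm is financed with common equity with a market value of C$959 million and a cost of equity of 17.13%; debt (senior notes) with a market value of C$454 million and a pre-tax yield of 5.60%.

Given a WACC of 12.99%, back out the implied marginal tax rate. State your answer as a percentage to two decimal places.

24.20%

Total capital V = 959 + 454 = 1413.
Equity weight = 959/1413 = 0.6787.
Senior notes weight = 454/1413 = 0.3213.
Equity contribution = 0.6787 × 17.13% = 11.6261%.
Debt contribution must be 12.99% − 11.6261% = 1.3639%.
0.3213 × 5.6% × (1 − T) = 1.3639%  ⇒  (1 − T) = 0.7580.
T = 24.1976%.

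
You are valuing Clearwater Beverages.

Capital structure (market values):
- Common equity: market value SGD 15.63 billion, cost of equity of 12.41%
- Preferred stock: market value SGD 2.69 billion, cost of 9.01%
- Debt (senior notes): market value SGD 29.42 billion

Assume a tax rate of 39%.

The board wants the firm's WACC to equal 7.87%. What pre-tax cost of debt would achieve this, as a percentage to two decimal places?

Total capital V = 15.63 + 2.69 + 29.42 = 47.74.
Equity weight = 15.63/47.74 = 0.3274.
Preferred weight = 2.69/47.74 = 0.0563.
Senior notes weight = 29.42/47.74 = 0.6163.
Equity contribution = 0.3274 × 12.41% = 4.0630%.
Preferred contribution = 0.0563 × 9.01% = 0.5077%.
Remaining for debt = 7.87% − 4.5707% = 3.2993%.
Rd × (1 − 39%) × 0.6163 = 3.2993%  ⇒  Rd = 8.7767%.

8.78%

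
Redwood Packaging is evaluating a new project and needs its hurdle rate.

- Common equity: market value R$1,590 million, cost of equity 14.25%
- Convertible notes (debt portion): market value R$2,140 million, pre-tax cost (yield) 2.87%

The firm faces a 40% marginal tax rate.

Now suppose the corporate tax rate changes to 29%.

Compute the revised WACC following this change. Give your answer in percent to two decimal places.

After the change:
Total capital V = 1590 + 2140 = 3730.
Equity: weight = 1590/3730 = 0.4263; cost = 14.25%.
Convertible notes (debt portion): weight = 2140/3730 = 0.5737; after-tax cost = 2.87% × (1 − 29%) = 2.0377%.
WACC = 0.4263 × 14.2500% + 0.5737 × 2.0377% = 7.2435%.

7.24%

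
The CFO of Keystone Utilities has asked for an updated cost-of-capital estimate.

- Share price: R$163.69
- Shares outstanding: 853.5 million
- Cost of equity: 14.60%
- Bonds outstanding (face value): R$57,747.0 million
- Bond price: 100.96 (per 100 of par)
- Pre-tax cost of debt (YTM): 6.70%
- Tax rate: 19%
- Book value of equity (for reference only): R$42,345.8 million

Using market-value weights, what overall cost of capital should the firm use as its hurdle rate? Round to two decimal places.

11.90%

Market value of equity E = 163.69 × 853.5m = 139709.415m. Market value of debt D = 57747m × 100.96/100 = 58301.3712m.
Total capital V = 139709.415 + 58301.3712 = 198010.7862.
Equity: weight = 139709.415/198010.7862 = 0.7056; cost = 14.6%.
Bonds outstanding: weight = 58301.3712/198010.7862 = 0.2944; after-tax cost = 6.7% × (1 − 19%) = 5.4270%.
WACC = 0.7056 × 14.6000% + 0.2944 × 5.4270% = 11.8991%.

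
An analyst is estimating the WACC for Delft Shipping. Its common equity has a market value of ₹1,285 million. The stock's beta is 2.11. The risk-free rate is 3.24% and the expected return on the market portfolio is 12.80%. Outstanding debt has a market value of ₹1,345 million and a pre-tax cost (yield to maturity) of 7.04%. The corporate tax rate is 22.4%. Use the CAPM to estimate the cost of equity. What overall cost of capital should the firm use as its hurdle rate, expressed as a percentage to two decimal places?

14.23%

Market risk premium = 12.8% − 3.24% = 9.56%.
Cost of equity via CAPM: Re = 3.24% + 2.11 × 9.56% = 23.4116%.
Total capital V = 1285 + 1345 = 2630.
Equity: weight = 1285/2630 = 0.4886; cost = 23.4116%.
Debt: weight = 1345/2630 = 0.5114; after-tax cost = 7.04% × (1 − 22.4%) = 5.4630%.
WACC = 0.4886 × 23.4116% + 0.5114 × 5.4630% = 14.2326%.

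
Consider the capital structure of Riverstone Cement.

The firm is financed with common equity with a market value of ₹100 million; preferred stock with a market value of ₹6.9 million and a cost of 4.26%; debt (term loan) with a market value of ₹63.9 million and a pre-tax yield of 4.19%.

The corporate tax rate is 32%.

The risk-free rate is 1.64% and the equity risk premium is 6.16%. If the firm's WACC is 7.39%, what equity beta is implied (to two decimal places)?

1.44

Total capital V = 100 + 6.9 + 63.9 = 170.8.
Equity weight = 100/170.8 = 0.5855.
Preferred weight = 6.9/170.8 = 0.0404.
Term loan weight = 63.9/170.8 = 0.3741.
Debt contribution = 0.3741 × 4.19% × (1 − 32%) = 1.0659%.
Preferred contribution = 0.0404 × 4.26% = 0.1721%.
Required equity contribution = 7.39% − 1.2380% = 6.1520%  ⇒  Re = 10.5075%.
CAPM: 10.5075% = 1.64% + β × 6.16%  ⇒  β = 1.4395.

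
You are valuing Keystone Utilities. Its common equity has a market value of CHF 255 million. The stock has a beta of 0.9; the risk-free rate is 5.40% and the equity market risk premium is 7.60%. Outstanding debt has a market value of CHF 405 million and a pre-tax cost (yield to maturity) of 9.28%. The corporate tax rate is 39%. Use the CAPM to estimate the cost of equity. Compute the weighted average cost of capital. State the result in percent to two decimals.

Cost of equity via CAPM: Re = 5.4% + 0.9 × 7.6% = 12.2400%.
Total capital V = 255 + 405 = 660.
Equity: weight = 255/660 = 0.3864; cost = 12.24%.
Debt: weight = 405/660 = 0.6136; after-tax cost = 9.28% × (1 − 39%) = 5.6608%.
WACC = 0.3864 × 12.2400% + 0.6136 × 5.6608% = 8.2028%.

8.20%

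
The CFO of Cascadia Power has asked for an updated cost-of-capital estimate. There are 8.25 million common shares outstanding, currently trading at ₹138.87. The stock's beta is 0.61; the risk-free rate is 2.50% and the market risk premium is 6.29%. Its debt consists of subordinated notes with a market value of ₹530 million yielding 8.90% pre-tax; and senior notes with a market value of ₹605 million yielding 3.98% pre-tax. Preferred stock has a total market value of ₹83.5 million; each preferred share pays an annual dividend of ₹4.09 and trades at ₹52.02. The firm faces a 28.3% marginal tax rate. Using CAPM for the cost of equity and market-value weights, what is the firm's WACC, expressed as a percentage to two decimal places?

5.51%

Cost of equity via CAPM: Re = 2.5% + 0.61 × 6.29% = 6.3369%.
Cost of preferred: Rp = 4.09 / 52.02 = 7.8624%.
Market value of equity E = 138.87 × 8.25m = 1145.6775m.
Total capital V = 1145.6775 + 83.5 + 530 + 605 = 2364.1775.
Equity: weight = 1145.6775/2364.1775 = 0.4846; cost = 6.3369%.
Preferred: weight = 83.5/2364.1775 = 0.0353; cost = 7.8624%.
Subordinated notes: weight = 530/2364.1775 = 0.2242; after-tax cost = 8.9% × (1 − 28.3%) = 6.3813%.
Senior notes: weight = 605/2364.1775 = 0.2559; after-tax cost = 3.98% × (1 − 28.3%) = 2.8537%.
WACC = 0.4846 × 6.3369% + 0.0353 × 7.8624% + 0.2242 × 6.3813% + 0.2559 × 2.8537% = 5.5094%.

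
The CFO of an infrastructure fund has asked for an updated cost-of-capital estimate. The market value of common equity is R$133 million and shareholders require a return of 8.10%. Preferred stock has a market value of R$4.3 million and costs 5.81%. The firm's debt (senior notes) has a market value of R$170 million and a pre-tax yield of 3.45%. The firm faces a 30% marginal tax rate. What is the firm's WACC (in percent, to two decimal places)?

4.92%

Total capital V = 133 + 4.3 + 170 = 307.3.
Equity: weight = 133/307.3 = 0.4328; cost = 8.1%.
Preferred: weight = 4.3/307.3 = 0.0140; cost = 5.81%.
Senior notes: weight = 170/307.3 = 0.5532; after-tax cost = 3.45% × (1 − 30%) = 2.4150%.
WACC = 0.4328 × 8.1000% + 0.0140 × 5.8100% + 0.5532 × 2.4150% = 4.9230%.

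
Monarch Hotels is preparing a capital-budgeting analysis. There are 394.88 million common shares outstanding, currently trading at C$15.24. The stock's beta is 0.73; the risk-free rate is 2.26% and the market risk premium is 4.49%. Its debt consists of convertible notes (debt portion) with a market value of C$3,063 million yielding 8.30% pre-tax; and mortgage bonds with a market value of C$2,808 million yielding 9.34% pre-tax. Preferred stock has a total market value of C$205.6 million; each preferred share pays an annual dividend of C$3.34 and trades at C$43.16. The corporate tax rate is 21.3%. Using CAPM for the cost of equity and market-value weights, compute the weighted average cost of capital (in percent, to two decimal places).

6.25%

Cost of equity via CAPM: Re = 2.26% + 0.73 × 4.49% = 5.5377%.
Cost of preferred: Rp = 3.34 / 43.16 = 7.7386%.
Market value of equity E = 15.24 × 394.88m = 6017.9712m.
Total capital V = 6017.9712 + 205.6 + 3063 + 2808 = 12094.5712.
Equity: weight = 6017.9712/12094.5712 = 0.4976; cost = 5.5377%.
Preferred: weight = 205.6/12094.5712 = 0.0170; cost = 7.7386%.
Convertible notes (debt portion): weight = 3063/12094.5712 = 0.2533; after-tax cost = 8.3% × (1 − 21.3%) = 6.5321%.
Mortgage bonds: weight = 2808/12094.5712 = 0.2322; after-tax cost = 9.34% × (1 − 21.3%) = 7.3506%.
WACC = 0.4976 × 5.5377% + 0.0170 × 7.7386% + 0.2533 × 6.5321% + 0.2322 × 7.3506% = 6.2478%.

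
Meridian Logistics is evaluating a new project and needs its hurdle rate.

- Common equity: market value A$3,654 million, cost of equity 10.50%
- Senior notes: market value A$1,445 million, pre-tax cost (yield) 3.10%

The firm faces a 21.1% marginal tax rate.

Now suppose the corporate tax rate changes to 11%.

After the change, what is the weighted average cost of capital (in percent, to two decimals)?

8.31%

After the change:
Total capital V = 3654 + 1445 = 5099.
Equity: weight = 3654/5099 = 0.7166; cost = 10.5%.
Senior notes: weight = 1445/5099 = 0.2834; after-tax cost = 3.1% × (1 − 11%) = 2.7590%.
WACC = 0.7166 × 10.5000% + 0.2834 × 2.7590% = 8.3063%.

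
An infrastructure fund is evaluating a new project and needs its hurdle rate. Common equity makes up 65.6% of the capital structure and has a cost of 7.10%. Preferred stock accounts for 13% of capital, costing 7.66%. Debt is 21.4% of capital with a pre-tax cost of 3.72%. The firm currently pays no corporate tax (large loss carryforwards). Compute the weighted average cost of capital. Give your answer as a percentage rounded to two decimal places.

After-tax cost of debt = 3.72% × (1 − 0%) = 3.7200%.
WACC = 0.656 × 7.1000% + 0.130 × 7.6600% + 0.214 × 3.7200% = 6.4495%.

6.45%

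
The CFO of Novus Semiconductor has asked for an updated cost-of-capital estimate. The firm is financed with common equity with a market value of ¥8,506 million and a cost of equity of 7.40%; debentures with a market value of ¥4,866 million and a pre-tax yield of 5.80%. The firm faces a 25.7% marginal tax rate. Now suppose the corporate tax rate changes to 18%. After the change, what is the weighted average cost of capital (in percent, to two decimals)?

After the change:
Total capital V = 8506 + 4866 = 13372.
Equity: weight = 8506/13372 = 0.6361; cost = 7.4%.
Debentures: weight = 4866/13372 = 0.3639; after-tax cost = 5.8% × (1 − 18%) = 4.7560%.
WACC = 0.6361 × 7.4000% + 0.3639 × 4.7560% = 6.4379%.

6.44%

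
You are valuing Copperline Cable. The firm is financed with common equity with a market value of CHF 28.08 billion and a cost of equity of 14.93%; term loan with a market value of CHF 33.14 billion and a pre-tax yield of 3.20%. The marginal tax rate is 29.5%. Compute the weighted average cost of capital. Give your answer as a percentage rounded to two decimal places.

8.07%

Total capital V = 28.08 + 33.14 = 61.22.
Equity: weight = 28.08/61.22 = 0.4587; cost = 14.93%.
Term loan: weight = 33.14/61.22 = 0.5413; after-tax cost = 3.2% × (1 − 29.5%) = 2.2560%.
WACC = 0.4587 × 14.9300% + 0.5413 × 2.2560% = 8.0692%.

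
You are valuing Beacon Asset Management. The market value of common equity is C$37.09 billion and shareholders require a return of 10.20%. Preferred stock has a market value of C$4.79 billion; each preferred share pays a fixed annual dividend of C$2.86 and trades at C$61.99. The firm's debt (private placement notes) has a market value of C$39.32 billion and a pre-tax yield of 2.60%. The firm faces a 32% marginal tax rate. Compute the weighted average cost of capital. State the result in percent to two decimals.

Cost of preferred: Rp = 2.86 / 61.99 = 4.6136%.
Total capital V = 37.09 + 4.79 + 39.32 = 81.2.
Equity: weight = 37.09/81.2 = 0.4568; cost = 10.2%.
Preferred: weight = 4.79/81.2 = 0.0590; cost = 4.6136%.
Private placement notes: weight = 39.32/81.2 = 0.4842; after-tax cost = 2.6% × (1 − 32%) = 1.7680%.
WACC = 0.4568 × 10.2000% + 0.0590 × 4.6136% + 0.4842 × 1.7680% = 5.7874%.

5.79%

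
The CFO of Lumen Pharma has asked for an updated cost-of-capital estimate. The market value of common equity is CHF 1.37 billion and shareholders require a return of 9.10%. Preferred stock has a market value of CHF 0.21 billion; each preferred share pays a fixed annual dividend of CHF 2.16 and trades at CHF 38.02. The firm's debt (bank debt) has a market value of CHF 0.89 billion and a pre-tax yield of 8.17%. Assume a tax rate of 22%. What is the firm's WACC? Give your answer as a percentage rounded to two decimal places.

Cost of preferred: Rp = 2.16 / 38.02 = 5.6812%.
Total capital V = 1.37 + 0.21 + 0.89 = 2.47.
Equity: weight = 1.37/2.47 = 0.5547; cost = 9.1%.
Preferred: weight = 0.21/2.47 = 0.0850; cost = 5.6812%.
Bank debt: weight = 0.89/2.47 = 0.3603; after-tax cost = 8.17% × (1 − 22%) = 6.3726%.
WACC = 0.5547 × 9.1000% + 0.0850 × 5.6812% + 0.3603 × 6.3726% = 7.8266%.

7.83%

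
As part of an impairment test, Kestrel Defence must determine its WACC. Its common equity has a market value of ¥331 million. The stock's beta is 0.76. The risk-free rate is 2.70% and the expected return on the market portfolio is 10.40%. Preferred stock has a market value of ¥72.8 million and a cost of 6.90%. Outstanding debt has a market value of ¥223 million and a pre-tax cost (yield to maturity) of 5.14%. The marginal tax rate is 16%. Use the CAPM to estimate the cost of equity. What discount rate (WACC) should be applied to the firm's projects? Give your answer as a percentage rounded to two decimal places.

Market risk premium = 10.4% − 2.7% = 7.7%.
Cost of equity via CAPM: Re = 2.7% + 0.76 × 7.7% = 8.5520%.
Total capital V = 331 + 72.8 + 223 = 626.8.
Equity: weight = 331/626.8 = 0.5281; cost = 8.552%.
Preferred: weight = 72.8/626.8 = 0.1161; cost = 6.9%.
Debt: weight = 223/626.8 = 0.3558; after-tax cost = 5.14% × (1 − 16%) = 4.3176%.
WACC = 0.5281 × 8.5520% + 0.1161 × 6.9000% + 0.3558 × 4.3176% = 6.8536%.

6.85%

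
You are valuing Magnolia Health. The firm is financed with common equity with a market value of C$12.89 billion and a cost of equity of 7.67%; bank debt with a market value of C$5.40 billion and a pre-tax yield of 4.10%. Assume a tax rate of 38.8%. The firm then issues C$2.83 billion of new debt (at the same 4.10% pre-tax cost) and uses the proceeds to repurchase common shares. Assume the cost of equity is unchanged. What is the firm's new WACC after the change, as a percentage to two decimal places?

5.35%

After the change:
Total capital V = 10.06 + 8.23 = 18.29.
Equity: weight = 10.06/18.29 = 0.5500; cost = 7.67%.
Bank debt: weight = 8.23/18.29 = 0.4500; after-tax cost = 4.1% × (1 − 38.8%) = 2.5092%.
WACC = 0.5500 × 7.6700% + 0.4500 × 2.5092% = 5.3478%.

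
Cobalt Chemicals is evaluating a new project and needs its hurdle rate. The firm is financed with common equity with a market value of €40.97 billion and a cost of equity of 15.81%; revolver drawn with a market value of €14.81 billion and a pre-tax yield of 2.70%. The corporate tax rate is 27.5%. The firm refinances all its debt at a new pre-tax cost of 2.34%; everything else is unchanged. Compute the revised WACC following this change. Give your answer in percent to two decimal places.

12.06%

After the change:
Total capital V = 40.97 + 14.81 = 55.78.
Equity: weight = 40.97/55.78 = 0.7345; cost = 15.81%.
Revolver drawn: weight = 14.81/55.78 = 0.2655; after-tax cost = 2.34% × (1 − 27.5%) = 1.6965%.
WACC = 0.7345 × 15.8100% + 0.2655 × 1.6965% = 12.0628%.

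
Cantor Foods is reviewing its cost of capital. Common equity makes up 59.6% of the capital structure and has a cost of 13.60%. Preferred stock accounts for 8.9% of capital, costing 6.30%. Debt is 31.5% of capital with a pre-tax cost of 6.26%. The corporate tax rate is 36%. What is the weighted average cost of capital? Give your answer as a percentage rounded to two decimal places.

9.93%

After-tax cost of debt = 6.26% × (1 − 36%) = 4.0064%.
WACC = 0.596 × 13.6000% + 0.089 × 6.3000% + 0.315 × 4.0064% = 9.9283%.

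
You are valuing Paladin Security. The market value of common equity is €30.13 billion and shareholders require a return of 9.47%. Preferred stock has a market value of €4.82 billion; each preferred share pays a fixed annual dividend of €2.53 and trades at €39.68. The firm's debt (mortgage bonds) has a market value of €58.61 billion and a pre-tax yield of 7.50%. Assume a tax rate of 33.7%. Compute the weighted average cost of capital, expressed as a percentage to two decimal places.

Cost of preferred: Rp = 2.53 / 39.68 = 6.3760%.
Total capital V = 30.13 + 4.82 + 58.61 = 93.56.
Equity: weight = 30.13/93.56 = 0.3220; cost = 9.47%.
Preferred: weight = 4.82/93.56 = 0.0515; cost = 6.376%.
Mortgage bonds: weight = 58.61/93.56 = 0.6264; after-tax cost = 7.5% × (1 − 33.7%) = 4.9725%.
WACC = 0.3220 × 9.4700% + 0.0515 × 6.3760% + 0.6264 × 4.9725% = 6.4932%.

6.49%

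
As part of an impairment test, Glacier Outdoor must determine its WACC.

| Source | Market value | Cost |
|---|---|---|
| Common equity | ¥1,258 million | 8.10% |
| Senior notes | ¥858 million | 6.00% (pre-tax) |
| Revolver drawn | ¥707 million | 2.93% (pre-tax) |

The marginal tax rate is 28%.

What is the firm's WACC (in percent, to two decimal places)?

Total capital V = 1258 + 858 + 707 = 2823.
Equity: weight = 1258/2823 = 0.4456; cost = 8.1%.
Senior notes: weight = 858/2823 = 0.3039; after-tax cost = 6% × (1 − 28%) = 4.3200%.
Revolver drawn: weight = 707/2823 = 0.2504; after-tax cost = 2.93% × (1 − 28%) = 2.1096%.
WACC = 0.4456 × 8.1000% + 0.3039 × 4.3200% + 0.2504 × 2.1096% = 5.4509%.

5.45%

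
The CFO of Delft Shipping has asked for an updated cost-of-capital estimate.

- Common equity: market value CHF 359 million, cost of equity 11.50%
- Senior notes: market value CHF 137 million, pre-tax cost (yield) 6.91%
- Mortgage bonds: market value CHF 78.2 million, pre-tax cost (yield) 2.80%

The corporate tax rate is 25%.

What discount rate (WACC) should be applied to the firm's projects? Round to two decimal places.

Total capital V = 359 + 137 + 78.2 = 574.2.
Equity: weight = 359/574.2 = 0.6252; cost = 11.5%.
Senior notes: weight = 137/574.2 = 0.2386; after-tax cost = 6.91% × (1 − 25%) = 5.1825%.
Mortgage bonds: weight = 78.2/574.2 = 0.1362; after-tax cost = 2.8% × (1 − 25%) = 2.1000%.
WACC = 0.6252 × 11.5000% + 0.2386 × 5.1825% + 0.1362 × 2.1000% = 8.7125%.

8.71%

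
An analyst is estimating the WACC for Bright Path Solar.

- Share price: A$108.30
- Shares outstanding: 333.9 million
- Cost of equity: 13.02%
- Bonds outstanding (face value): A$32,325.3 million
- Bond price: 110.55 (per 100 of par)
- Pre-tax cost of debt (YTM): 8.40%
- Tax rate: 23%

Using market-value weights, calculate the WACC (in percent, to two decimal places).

Market value of equity E = 108.3 × 333.9m = 36161.37m. Market value of debt D = 32325.3m × 110.55/100 = 35735.61915m.
Total capital V = 36161.37 + 35735.61915 = 71896.98915.
Equity: weight = 36161.37/71896.98915 = 0.5030; cost = 13.02%.
Bonds outstanding: weight = 35735.61915/71896.98915 = 0.4970; after-tax cost = 8.4% × (1 − 23%) = 6.4680%.
WACC = 0.5030 × 13.0200% + 0.4970 × 6.4680% = 9.7634%.

9.76%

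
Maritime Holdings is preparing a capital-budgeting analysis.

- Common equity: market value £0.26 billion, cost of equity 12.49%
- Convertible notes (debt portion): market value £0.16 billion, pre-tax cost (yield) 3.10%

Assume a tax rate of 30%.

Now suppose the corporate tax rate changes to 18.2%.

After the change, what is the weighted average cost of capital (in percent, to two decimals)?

8.70%

After the change:
Total capital V = 0.26 + 0.16 = 0.42.
Equity: weight = 0.26/0.42 = 0.6190; cost = 12.49%.
Convertible notes (debt portion): weight = 0.16/0.42 = 0.3810; after-tax cost = 3.1% × (1 − 18.2%) = 2.5358%.
WACC = 0.6190 × 12.4900% + 0.3810 × 2.5358% = 8.6979%.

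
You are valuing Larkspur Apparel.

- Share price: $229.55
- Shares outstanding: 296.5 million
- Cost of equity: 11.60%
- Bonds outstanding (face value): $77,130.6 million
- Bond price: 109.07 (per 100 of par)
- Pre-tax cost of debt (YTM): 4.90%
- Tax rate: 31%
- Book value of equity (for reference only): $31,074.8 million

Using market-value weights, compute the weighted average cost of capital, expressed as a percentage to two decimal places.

7.06%

Market value of equity E = 229.55 × 296.5m = 68061.575m. Market value of debt D = 77130.6m × 109.07/100 = 84126.34542m.
Total capital V = 68061.575 + 84126.34542 = 152187.92042.
Equity: weight = 68061.575/152187.92042 = 0.4472; cost = 11.6%.
Bonds outstanding: weight = 84126.34542/152187.92042 = 0.5528; after-tax cost = 4.9% × (1 − 31%) = 3.3810%.
WACC = 0.4472 × 11.6000% + 0.5528 × 3.3810% = 7.0567%.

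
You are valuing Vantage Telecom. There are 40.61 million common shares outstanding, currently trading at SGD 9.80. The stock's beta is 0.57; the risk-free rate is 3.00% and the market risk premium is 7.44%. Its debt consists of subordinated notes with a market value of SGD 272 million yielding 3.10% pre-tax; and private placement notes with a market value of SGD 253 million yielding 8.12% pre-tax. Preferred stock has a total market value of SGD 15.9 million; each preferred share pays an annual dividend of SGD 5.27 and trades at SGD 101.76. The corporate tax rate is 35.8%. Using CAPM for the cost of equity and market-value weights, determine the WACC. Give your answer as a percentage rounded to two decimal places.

Cost of equity via CAPM: Re = 3.0% + 0.57 × 7.44% = 7.2408%.
Cost of preferred: Rp = 5.27 / 101.76 = 5.1789%.
Market value of equity E = 9.8 × 40.61m = 397.978m.
Total capital V = 397.978 + 15.9 + 272 + 253 = 938.878.
Equity: weight = 397.978/938.878 = 0.4239; cost = 7.2408%.
Preferred: weight = 15.9/938.878 = 0.0169; cost = 5.1789%.
Subordinated notes: weight = 272/938.878 = 0.2897; after-tax cost = 3.1% × (1 − 35.8%) = 1.9902%.
Private placement notes: weight = 253/938.878 = 0.2695; after-tax cost = 8.12% × (1 − 35.8%) = 5.2130%.
WACC = 0.4239 × 7.2408% + 0.0169 × 5.1789% + 0.2897 × 1.9902% + 0.2695 × 5.2130% = 5.1383%.

5.14%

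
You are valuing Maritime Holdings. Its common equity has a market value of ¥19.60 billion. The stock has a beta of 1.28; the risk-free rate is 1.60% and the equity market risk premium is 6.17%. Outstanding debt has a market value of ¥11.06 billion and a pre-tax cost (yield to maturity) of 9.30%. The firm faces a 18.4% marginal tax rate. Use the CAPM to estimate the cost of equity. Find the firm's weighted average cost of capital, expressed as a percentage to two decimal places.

8.81%

Cost of equity via CAPM: Re = 1.6% + 1.28 × 6.17% = 9.4976%.
Total capital V = 19.6 + 11.06 = 30.66.
Equity: weight = 19.6/30.66 = 0.6393; cost = 9.4976%.
Debt: weight = 11.06/30.66 = 0.3607; after-tax cost = 9.3% × (1 − 18.4%) = 7.5888%.
WACC = 0.6393 × 9.4976% + 0.3607 × 7.5888% = 8.8090%.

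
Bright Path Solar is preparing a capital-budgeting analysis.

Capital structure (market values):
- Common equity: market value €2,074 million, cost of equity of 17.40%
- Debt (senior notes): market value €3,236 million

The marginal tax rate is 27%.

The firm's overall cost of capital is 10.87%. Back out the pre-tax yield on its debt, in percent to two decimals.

Total capital V = 2074 + 3236 = 5310.
Equity weight = 2074/5310 = 0.3906.
Senior notes weight = 3236/5310 = 0.6094.
Equity contribution = 0.3906 × 17.4% = 6.7962%.
Remaining for debt = 10.87% − 6.7962% = 4.0738%.
Rd × (1 − 27%) × 0.6094 = 4.0738%  ⇒  Rd = 9.1573%.

9.16%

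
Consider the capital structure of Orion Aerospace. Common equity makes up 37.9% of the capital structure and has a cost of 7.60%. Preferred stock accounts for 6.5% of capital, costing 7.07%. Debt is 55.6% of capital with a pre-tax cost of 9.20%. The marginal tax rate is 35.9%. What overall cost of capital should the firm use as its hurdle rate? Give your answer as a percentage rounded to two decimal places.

After-tax cost of debt = 9.2% × (1 − 35.9%) = 5.8972%.
WACC = 0.379 × 7.6000% + 0.065 × 7.0700% + 0.556 × 5.8972% = 6.6188%.

6.62%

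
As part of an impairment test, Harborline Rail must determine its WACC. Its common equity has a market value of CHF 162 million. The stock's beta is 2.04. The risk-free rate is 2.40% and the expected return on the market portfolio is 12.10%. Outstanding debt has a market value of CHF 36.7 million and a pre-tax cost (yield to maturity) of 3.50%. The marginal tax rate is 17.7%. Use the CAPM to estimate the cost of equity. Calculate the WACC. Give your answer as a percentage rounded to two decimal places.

18.62%

Market risk premium = 12.1% − 2.4% = 9.7%.
Cost of equity via CAPM: Re = 2.4% + 2.04 × 9.7% = 22.1880%.
Total capital V = 162 + 36.7 = 198.7.
Equity: weight = 162/198.7 = 0.8153; cost = 22.188%.
Debt: weight = 36.7/198.7 = 0.1847; after-tax cost = 3.5% × (1 − 17.7%) = 2.8805%.
WACC = 0.8153 × 22.1880% + 0.1847 × 2.8805% = 18.6219%.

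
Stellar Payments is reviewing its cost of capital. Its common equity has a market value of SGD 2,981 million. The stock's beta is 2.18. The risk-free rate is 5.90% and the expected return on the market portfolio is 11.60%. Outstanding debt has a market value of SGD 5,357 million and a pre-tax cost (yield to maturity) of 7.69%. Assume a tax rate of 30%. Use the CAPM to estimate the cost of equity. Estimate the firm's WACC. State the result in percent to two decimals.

Market risk premium = 11.6% − 5.9% = 5.7%.
Cost of equity via CAPM: Re = 5.9% + 2.18 × 5.7% = 18.3260%.
Total capital V = 2981 + 5357 = 8338.
Equity: weight = 2981/8338 = 0.3575; cost = 18.326%.
Debt: weight = 5357/8338 = 0.6425; after-tax cost = 7.69% × (1 − 30%) = 5.3830%.
WACC = 0.3575 × 18.3260% + 0.6425 × 5.3830% = 10.0104%.

10.01%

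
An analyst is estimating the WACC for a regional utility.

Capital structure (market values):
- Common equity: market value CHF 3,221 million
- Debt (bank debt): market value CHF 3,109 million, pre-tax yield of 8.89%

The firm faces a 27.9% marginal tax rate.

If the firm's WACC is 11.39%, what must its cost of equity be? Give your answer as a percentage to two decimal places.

Total capital V = 3221 + 3109 = 6330.
Equity weight = 3221/6330 = 0.5088.
Bank debt weight = 3109/6330 = 0.4912.
Debt contribution = 0.4912 × 8.89% × (1 − 27.9%) = 3.1481%.
Required equity contribution = 11.39% − 3.1481% = 8.2419%.
Re = 8.2419% / 0.5088 = 16.1971%.

16.20%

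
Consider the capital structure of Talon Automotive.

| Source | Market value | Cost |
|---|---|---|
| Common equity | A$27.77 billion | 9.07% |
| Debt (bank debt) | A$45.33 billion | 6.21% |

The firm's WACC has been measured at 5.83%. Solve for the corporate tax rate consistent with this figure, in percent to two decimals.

Total capital V = 27.77 + 45.33 = 73.1.
Equity weight = 27.77/73.1 = 0.3799.
Bank debt weight = 45.33/73.1 = 0.6201.
Equity contribution = 0.3799 × 9.07% = 3.4456%.
Debt contribution must be 5.83% − 3.4456% = 2.3844%.
0.6201 × 6.21% × (1 − T) = 2.3844%  ⇒  (1 − T) = 0.6192.
T = 38.0819%.

38.08%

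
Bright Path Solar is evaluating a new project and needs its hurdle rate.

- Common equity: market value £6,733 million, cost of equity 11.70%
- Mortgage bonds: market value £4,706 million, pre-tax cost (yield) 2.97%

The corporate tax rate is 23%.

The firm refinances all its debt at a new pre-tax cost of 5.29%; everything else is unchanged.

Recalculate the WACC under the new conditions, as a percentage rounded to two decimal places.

After the change:
Total capital V = 6733 + 4706 = 11439.
Equity: weight = 6733/11439 = 0.5886; cost = 11.7%.
Mortgage bonds: weight = 4706/11439 = 0.4114; after-tax cost = 5.29% × (1 − 23%) = 4.0733%.
WACC = 0.5886 × 11.7000% + 0.4114 × 4.0733% = 8.5624%.

8.56%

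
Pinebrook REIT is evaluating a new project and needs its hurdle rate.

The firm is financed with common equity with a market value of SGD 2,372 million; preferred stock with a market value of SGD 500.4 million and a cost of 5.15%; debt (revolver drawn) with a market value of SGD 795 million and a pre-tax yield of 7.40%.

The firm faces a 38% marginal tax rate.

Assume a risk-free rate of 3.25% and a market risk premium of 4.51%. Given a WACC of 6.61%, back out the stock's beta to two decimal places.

0.96

Total capital V = 2372 + 500.4 + 795 = 3667.4.
Equity weight = 2372/3667.4 = 0.6468.
Preferred weight = 500.4/3667.4 = 0.1364.
Revolver drawn weight = 795/3667.4 = 0.2168.
Debt contribution = 0.2168 × 7.4% × (1 − 38%) = 0.9946%.
Preferred contribution = 0.1364 × 5.15% = 0.7027%.
Required equity contribution = 6.61% − 1.6973% = 4.9127%  ⇒  Re = 7.5957%.
CAPM: 7.5957% = 3.25% + β × 4.51%  ⇒  β = 0.9636.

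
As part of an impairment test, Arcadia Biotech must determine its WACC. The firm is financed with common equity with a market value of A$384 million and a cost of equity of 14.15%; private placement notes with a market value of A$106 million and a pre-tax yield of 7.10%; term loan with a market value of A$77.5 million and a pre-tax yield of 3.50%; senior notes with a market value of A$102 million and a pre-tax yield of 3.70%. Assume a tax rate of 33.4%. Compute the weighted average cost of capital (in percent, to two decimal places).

Total capital V = 384 + 106 + 77.5 + 102 = 669.5.
Equity: weight = 384/669.5 = 0.5736; cost = 14.15%.
Private placement notes: weight = 106/669.5 = 0.1583; after-tax cost = 7.1% × (1 − 33.4%) = 4.7286%.
Term loan: weight = 77.5/669.5 = 0.1158; after-tax cost = 3.5% × (1 − 33.4%) = 2.3310%.
Senior notes: weight = 102/669.5 = 0.1524; after-tax cost = 3.7% × (1 − 33.4%) = 2.4642%.
WACC = 0.5736 × 14.1500% + 0.1583 × 4.7286% + 0.1158 × 2.3310% + 0.1524 × 2.4642% = 9.5098%.

9.51%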